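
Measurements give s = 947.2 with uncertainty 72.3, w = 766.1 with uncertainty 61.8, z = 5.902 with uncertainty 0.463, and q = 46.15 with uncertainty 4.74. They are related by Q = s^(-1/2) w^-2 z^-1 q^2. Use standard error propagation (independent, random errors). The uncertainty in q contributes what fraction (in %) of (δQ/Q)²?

55.6%

(δQ/Q)² = (−½·δs/s)² + (-2·δw/w)² + (-1·δz/z)² + (2·δq/q)²
  s term: (-0.5×0.0763)² = 0.00146
  w term: (-2×0.0807)² = 0.0260
  z term: (-1×0.0784)² = 0.00615
  q term: (2×0.103)² = 0.0422
Total = 0.0758. Share from q = 0.0422/0.0758 = 0.556.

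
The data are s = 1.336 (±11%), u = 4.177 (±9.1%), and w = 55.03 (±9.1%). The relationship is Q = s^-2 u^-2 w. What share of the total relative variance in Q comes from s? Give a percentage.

(δQ/Q)² = (-2·δs/s)² + (-2·δu/u)² + (1·δw/w)²
  s term: (-2×0.110)² = 0.0484
  u term: (-2×0.0910)² = 0.0331
  w term: (1×0.0910)² = 0.00828
Total = 0.0898. Share from s = 0.0484/0.0898 = 0.539.

53.9%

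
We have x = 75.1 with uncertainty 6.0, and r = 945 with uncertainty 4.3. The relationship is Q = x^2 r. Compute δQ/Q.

Products/powers → add relative errors in quadrature, weighted by exponent:
  (2·δx/x)² = (2×0.0799)² = 0.0255;  (1·δr/r)² = (1×0.00455)² = 2.07e-05
δQ/Q = √(0.0256) = 0.160

0.160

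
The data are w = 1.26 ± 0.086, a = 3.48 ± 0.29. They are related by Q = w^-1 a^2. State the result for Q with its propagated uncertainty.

Relative error in a monomial: (δQ/Q)² = Σ (nᵢ · δxᵢ/xᵢ)².
  (-1·δw/w)² = (-1×0.0683)² = 0.00466;  (2·δa/a)² = (2×0.0833)² = 0.0278
δQ/Q = √(0.0324) = 0.180
Q = 9.61, so δQ = 0.180 × 9.61 = 1.73.

9.61 ± 1.73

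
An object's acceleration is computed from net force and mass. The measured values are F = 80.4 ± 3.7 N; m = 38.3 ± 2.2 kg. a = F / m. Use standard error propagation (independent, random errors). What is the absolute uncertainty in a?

0.155 m/s^2

a is a product of powers, so relative uncertainties combine in quadrature:
  (1·δF/F)² = (1×0.0460)² = 0.00212;  (-1·δm/m)² = (-1×0.0574)² = 0.00330
δa/a = √(0.00542) = 0.0736
a = 2.10 m/s^2, so δa = 0.0736 × 2.10 = 0.155 m/s^2.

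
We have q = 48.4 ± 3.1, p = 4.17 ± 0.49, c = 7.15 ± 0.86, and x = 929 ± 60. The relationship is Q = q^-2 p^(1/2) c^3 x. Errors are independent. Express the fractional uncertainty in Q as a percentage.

Since Q is a product/quotient, work with relative uncertainties:
  (-2·δq/q)² = (-2×0.0640)² = 0.0164;  (½·δp/p)² = (0.5×0.118)² = 0.00345;  (3·δc/c)² = (3×0.120)² = 0.130;  (1·δx/x)² = (1×0.0646)² = 0.00417
δQ/Q = √(0.154) = 0.393

39.3%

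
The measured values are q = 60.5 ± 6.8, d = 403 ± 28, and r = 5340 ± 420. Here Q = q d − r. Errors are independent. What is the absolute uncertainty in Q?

3250

Let p = q·d = 24400. δp/p = √((1·δq/q)² + (1·δd/d)²) = √(0.0126 + 0.00483) = 0.132, so δp = 3220.
Q = p − r: δQ = √(δp² + δr²) = √(1.04e+07 + 1.76e+05) = 3250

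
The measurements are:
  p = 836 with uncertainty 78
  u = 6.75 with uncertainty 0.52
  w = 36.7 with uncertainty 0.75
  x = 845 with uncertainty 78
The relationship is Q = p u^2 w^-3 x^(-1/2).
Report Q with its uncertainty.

Each factor contributes (exponent × relative error)² to (δQ/Q)²:
  (1·δp/p)² = (1×0.0933)² = 0.00871;  (2·δu/u)² = (2×0.0770)² = 0.0237;  (-3·δw/w)² = (-3×0.0204)² = 0.00376;  (−½·δx/x)² = (-0.5×0.0923)² = 0.00213
δQ/Q = √(0.0383) = 0.196
Q = 0.0265, so δQ = 0.196 × 0.0265 = 0.00519.

0.0265 ± 0.00519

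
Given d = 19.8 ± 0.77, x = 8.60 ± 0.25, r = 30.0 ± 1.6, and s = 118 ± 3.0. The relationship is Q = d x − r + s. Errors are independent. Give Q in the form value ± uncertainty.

Let p = d·x = 170. δp/p = √((1·δd/d)² + (1·δx/x)²) = √(0.00151 + 0.000845) = 0.0486, so δp = 8.27.
Q = p − r + s: δQ = √(δp² + δr² + δs²) = √(68.4 + 2.56 + 9.00) = 8.94
Q = 258.

258 ± 8.94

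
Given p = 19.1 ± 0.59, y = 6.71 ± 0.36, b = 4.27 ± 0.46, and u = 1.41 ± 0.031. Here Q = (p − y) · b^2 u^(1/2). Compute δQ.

59.8

Let w = p − y = 12.4. δw = √(δp² + δy²) = √(0.348 + 0.130) = 0.691, so δw/w = 0.0558.
Q is then a monomial in w, b, u:
δQ/Q = √((δw/w)² + (2·δb/b)² + (½·δu/u)²) = √(0.00311 + 0.0464 + 0.000121) = 0.223
Q = 268, so δQ = 0.223 × 268 = 59.8.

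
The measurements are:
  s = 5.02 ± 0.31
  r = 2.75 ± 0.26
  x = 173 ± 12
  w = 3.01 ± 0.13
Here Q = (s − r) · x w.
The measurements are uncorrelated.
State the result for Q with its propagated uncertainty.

1180 ± 232

Let u = s − r = 2.27. δu = √(δs² + δr²) = √(0.0961 + 0.0676) = 0.405, so δu/u = 0.178.
Q is then a monomial in u, x, w:
δQ/Q = √((δu/u)² + (1·δx/x)² + (1·δw/w)²) = √(0.0318 + 0.00481 + 0.00187) = 0.196
Q = 1180, so δQ = 0.196 × 1180 = 232.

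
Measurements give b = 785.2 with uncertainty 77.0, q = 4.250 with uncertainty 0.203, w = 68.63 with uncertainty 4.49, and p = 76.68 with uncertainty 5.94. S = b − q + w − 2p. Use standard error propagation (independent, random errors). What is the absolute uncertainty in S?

For a sum/difference, combine absolute errors in quadrature:
  (δb)² = 5930;  (δq)² = 0.0412;  (δw)² = 20.2;  (2·δp)² = 141
δS = √(6090) = 78.0

78.0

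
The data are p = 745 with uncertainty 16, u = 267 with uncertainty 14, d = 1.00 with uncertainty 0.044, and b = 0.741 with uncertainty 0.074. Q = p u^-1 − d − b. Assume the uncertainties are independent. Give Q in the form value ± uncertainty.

Let w = p·u^-1 = 2.79. δw/w = √((1·δp/p)² + (-1·δu/u)²) = √(0.000461 + 0.00275) = 0.0567, so δw = 0.158.
Q = w − d − b: δQ = √(δw² + δd² + δb²) = √(0.0250 + 0.00194 + 0.00548) = 0.180
Q = 1.05.

1.05 ± 0.180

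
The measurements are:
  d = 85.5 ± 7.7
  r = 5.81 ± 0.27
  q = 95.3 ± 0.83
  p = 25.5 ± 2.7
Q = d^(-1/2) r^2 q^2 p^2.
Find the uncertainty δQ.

Q is a product of powers, so relative uncertainties combine in quadrature:
  (−½·δd/d)² = (-0.5×0.0901)² = 0.00203;  (2·δr/r)² = (2×0.0465)² = 0.00864;  (2·δq/q)² = (2×0.00871)² = 0.000303;  (2·δp/p)² = (2×0.106)² = 0.0448
δQ/Q = √(0.0558) = 0.236
Q = 2.16e+07, so δQ = 0.236 × 2.16e+07 = 5.09e+06.

5.09e+06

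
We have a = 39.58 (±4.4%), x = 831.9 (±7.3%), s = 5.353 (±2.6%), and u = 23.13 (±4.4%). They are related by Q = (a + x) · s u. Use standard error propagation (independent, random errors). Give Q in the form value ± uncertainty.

107900 ± 9330

Let w = a + x = 871.5. δw = √(δa² + δx²) = √(3.03 + 3690) = 60.8, so δw/w = 0.0697.
Q is then a monomial in w, s, u:
δQ/Q = √((δw/w)² + (1·δs/s)² + (1·δu/u)²) = √(0.00486 + 0.000676 + 0.00194) = 0.0864
Q = 107900, so δQ = 0.0864 × 107900 = 9330.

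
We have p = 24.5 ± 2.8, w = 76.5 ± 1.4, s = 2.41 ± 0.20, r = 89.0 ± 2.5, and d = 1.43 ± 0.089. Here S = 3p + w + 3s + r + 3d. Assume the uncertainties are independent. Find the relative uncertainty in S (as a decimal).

Sums and differences: (δS)² = Σ (cᵢ δxᵢ)².
  (3·δp)² = 70.6;  (δw)² = 1.96;  (3·δs)² = 0.360;  (δr)² = 6.25;  (3·δd)² = 0.0713
δS = √(79.2) = 8.90
S = 251, so δS/S = 8.90/251 = 0.0355.

0.0355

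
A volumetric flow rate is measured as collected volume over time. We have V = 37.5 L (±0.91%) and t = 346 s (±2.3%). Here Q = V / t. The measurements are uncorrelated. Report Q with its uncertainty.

Q is a product of powers, so relative uncertainties combine in quadrature:
  (1·δV/V)² = (1×0.00910)² = 8.28e-05;  (-1·δt/t)² = (-1×0.0230)² = 0.000529
δQ/Q = √(0.000612) = 0.0247
Q = 0.108 L/s, so δQ = 0.0247 × 0.108 = 0.00268 L/s.

0.108 ± 0.00268 L/s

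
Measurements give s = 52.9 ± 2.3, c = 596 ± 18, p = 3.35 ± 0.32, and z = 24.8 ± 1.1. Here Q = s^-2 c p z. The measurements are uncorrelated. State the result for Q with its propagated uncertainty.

17.7 ± 2.48

For a monomial Q ∝ s^-2, c, p, z, fractional errors add in quadrature:
  (-2·δs/s)² = (-2×0.0435)² = 0.00756;  (1·δc/c)² = (1×0.0302)² = 0.000912;  (1·δp/p)² = (1×0.0955)² = 0.00912;  (1·δz/z)² = (1×0.0444)² = 0.00197
δQ/Q = √(0.0196) = 0.140
Q = 17.7, so δQ = 0.140 × 17.7 = 2.48.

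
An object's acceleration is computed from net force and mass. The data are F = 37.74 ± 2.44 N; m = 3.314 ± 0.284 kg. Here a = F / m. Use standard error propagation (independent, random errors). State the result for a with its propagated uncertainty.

a is a product of powers, so relative uncertainties combine in quadrature:
  (1·δF/F)² = (1×0.0647)² = 0.00418;  (-1·δm/m)² = (-1×0.0857)² = 0.00734
δa/a = √(0.0115) = 0.107
a = 11.39 m/s^2, so δa = 0.107 × 11.39 = 1.22 m/s^2.

11.39 ± 1.22 m/s^2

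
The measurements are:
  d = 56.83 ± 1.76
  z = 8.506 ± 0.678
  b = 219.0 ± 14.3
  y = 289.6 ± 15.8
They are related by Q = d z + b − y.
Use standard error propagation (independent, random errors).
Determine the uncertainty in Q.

Let p = d·z = 483.4. δp/p = √((1·δd/d)² + (1·δz/z)²) = √(0.000959 + 0.00635) = 0.0855, so δp = 41.3.
Q = p + b − y: δQ = √(δp² + δb² + δy²) = √(1710 + 204 + 250) = 46.5

46.5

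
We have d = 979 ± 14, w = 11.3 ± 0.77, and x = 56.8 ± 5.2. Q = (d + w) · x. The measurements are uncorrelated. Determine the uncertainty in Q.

Let u = d + w = 990. δu = √(δd² + δw²) = √(196 + 0.593) = 14.0, so δu/u = 0.0142.
Q is then a monomial in u, x:
δQ/Q = √((δu/u)² + (1·δx/x)²) = √(0.000200 + 0.00838) = 0.0926
Q = 56200, so δQ = 0.0926 × 56200 = 5210.

5210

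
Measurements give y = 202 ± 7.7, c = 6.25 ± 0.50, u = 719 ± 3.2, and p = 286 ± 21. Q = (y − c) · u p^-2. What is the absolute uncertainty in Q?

Let w = y − c = 196. δw = √(δy² + δc²) = √(59.3 + 0.250) = 7.72, so δw/w = 0.0394.
Q is then a monomial in w, u, p:
δQ/Q = √((δw/w)² + (1·δu/u)² + (-2·δp/p)²) = √(0.00155 + 1.98e-05 + 0.0216) = 0.152
Q = 1.72, so δQ = 0.152 × 1.72 = 0.262.

0.262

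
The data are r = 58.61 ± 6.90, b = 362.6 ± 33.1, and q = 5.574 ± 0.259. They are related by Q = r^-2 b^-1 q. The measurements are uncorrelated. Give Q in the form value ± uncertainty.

(4.475 ± 1.15) × 10^-6

Relative error in a monomial: (δQ/Q)² = Σ (nᵢ · δxᵢ/xᵢ)².
  (-2·δr/r)² = (-2×0.118)² = 0.0554;  (-1·δb/b)² = (-1×0.0913)² = 0.00833;  (1·δq/q)² = (1×0.0465)² = 0.00216
δQ/Q = √(0.0659) = 0.257
Q = 4.475e-06, so δQ = 0.257 × 4.475e-06 = 1.15e-06.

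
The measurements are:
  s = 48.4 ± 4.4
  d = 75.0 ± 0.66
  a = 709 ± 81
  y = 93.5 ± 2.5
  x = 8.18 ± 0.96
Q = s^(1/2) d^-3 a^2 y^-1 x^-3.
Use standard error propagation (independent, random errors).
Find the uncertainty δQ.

Relative error in a monomial: (δQ/Q)² = Σ (nᵢ · δxᵢ/xᵢ)².
  (½·δs/s)² = (0.5×0.0909)² = 0.00207;  (-3·δd/d)² = (-3×0.00880)² = 0.000697;  (2·δa/a)² = (2×0.114)² = 0.0522;  (-1·δy/y)² = (-1×0.0267)² = 0.000715;  (-3·δx/x)² = (-3×0.117)² = 0.124
δQ/Q = √(0.180) = 0.424
Q = 0.000162, so δQ = 0.424 × 0.000162 = 6.87e-05.

6.87e-05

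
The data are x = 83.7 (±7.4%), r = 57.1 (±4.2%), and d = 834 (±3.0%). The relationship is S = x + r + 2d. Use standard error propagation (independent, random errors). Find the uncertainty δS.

50.5

Absolute uncertainties add in quadrature for a linear combination:
  (δx)² = 38.4;  (δr)² = 5.75;  (2·δd)² = 2500
δS = √(2550) = 50.5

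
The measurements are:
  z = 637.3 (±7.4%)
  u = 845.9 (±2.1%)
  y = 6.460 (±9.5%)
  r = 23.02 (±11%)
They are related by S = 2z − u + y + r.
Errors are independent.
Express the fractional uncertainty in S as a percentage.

21.0%

S is a linear combination, so absolute uncertainties add in quadrature:
  (2·δz)² = 8900;  (δu)² = 316;  (δy)² = 0.377;  (δr)² = 6.41
δS = √(9220) = 96.0
S = 458.2, so δS/S = 96.0/458.2 = 0.210.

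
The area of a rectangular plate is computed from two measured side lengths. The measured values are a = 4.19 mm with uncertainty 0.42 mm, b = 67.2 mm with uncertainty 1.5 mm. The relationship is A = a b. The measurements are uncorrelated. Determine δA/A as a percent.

For a monomial A ∝ a, b, fractional errors add in quadrature:
  (1·δa/a)² = (1×0.100)² = 0.0100;  (1·δb/b)² = (1×0.0223)² = 0.000498
δA/A = √(0.0105) = 0.103

10.3%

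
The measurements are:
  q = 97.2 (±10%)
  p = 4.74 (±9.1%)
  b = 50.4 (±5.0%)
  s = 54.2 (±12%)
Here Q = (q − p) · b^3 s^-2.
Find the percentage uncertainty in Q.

Let u = q − p = 92.5. δu = √(δq² + δp²) = √(94.5 + 0.186) = 9.73, so δu/u = 0.105.
Q is then a monomial in u, b, s:
δQ/Q = √((δu/u)² + (3·δb/b)² + (-2·δs/s)²) = √(0.0111 + 0.0225 + 0.0576) = 0.302

30.2%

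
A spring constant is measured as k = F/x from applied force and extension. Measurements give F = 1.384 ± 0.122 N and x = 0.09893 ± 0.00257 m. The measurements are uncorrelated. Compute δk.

Relative error in a monomial: (δk/k)² = Σ (nᵢ · δxᵢ/xᵢ)².
  (1·δF/F)² = (1×0.0882)² = 0.00777;  (-1·δx/x)² = (-1×0.0260)² = 0.000675
δk/k = √(0.00845) = 0.0919
k = 13.99 N/m, so δk = 0.0919 × 13.99 = 1.29 N/m.

1.29 N/m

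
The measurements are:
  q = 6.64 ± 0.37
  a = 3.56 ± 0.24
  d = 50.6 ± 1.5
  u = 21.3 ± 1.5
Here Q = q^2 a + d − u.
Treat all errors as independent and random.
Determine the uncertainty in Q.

20.6

Let p = q^2·a = 157. δp/p = √((2·δq/q)² + (1·δa/a)²) = √(0.0124 + 0.00454) = 0.130, so δp = 20.4.
Q = p + d − u: δQ = √(δp² + δd² + δu²) = √(418 + 2.25 + 2.25) = 20.6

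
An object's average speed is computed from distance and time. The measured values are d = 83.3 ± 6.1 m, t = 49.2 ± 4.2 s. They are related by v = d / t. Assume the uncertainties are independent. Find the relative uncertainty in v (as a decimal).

0.112

Each factor contributes (exponent × relative error)² to (δv/v)²:
  (1·δd/d)² = (1×0.0732)² = 0.00536;  (-1·δt/t)² = (-1×0.0854)² = 0.00729
δv/v = √(0.0126) = 0.112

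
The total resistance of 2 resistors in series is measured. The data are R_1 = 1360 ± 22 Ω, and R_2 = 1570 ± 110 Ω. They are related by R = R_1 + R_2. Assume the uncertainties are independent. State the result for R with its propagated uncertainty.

2930 ± 112 Ω

R is a linear combination, so absolute uncertainties add in quadrature:
  (δR_1)² = 484;  (δR_2)² = 12100
δR = √(12600) = 112 Ω
R = 2930 Ω.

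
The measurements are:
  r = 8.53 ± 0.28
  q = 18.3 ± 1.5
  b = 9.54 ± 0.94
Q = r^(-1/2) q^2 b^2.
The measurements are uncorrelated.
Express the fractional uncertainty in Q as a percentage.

For a monomial Q ∝ r^(-1/2), q^2, b^2, fractional errors add in quadrature:
  (−½·δr/r)² = (-0.5×0.0328)² = 0.000269;  (2·δq/q)² = (2×0.0820)² = 0.0269;  (2·δb/b)² = (2×0.0985)² = 0.0388
δQ/Q = √(0.0660) = 0.257

25.7%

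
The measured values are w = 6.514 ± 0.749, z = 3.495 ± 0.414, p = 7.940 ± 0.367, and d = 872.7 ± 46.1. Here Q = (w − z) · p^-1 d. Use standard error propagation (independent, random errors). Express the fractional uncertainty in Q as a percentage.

Let u = w − z = 3.019. δu = √(δw² + δz²) = √(0.561 + 0.171) = 0.856, so δu/u = 0.283.
Q is then a monomial in u, p, d:
δQ/Q = √((δu/u)² + (-1·δp/p)² + (1·δd/d)²) = √(0.0804 + 0.00214 + 0.00279) = 0.292

29.2%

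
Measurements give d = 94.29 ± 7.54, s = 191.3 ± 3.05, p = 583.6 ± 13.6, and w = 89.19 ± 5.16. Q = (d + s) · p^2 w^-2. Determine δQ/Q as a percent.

12.8%

Let u = d + s = 285.6. δu = √(δd² + δs²) = √(56.9 + 9.30) = 8.13, so δu/u = 0.0285.
Q is then a monomial in u, p, w:
δQ/Q = √((δu/u)² + (2·δp/p)² + (-2·δw/w)²) = √(0.000811 + 0.00217 + 0.0134) = 0.128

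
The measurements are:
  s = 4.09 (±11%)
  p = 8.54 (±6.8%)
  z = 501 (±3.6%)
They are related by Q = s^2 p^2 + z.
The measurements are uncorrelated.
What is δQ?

316

Let w = s^2·p^2 = 1220. δw/w = √((2·δs/s)² + (2·δp/p)²) = √(0.0484 + 0.0185) = 0.259, so δw = 316.
Q = w + z: δQ = √(δw² + δz²) = √(99600 + 325) = 316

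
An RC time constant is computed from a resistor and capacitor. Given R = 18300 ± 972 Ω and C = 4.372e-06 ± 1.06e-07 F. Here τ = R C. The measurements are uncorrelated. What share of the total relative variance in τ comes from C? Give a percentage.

17.2%

(δτ/τ)² = (1·δR/R)² + (1·δC/C)²
  R term: (1×0.0531)² = 0.00282
  C term: (1×0.0242)² = 0.000588
Total = 0.00341. Share from C = 0.000588/0.00341 = 0.172.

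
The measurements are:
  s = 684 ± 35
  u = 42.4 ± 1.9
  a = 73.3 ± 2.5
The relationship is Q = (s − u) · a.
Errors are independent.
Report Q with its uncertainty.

Let w = s − u = 642. δw = √(δs² + δu²) = √(1220 + 3.61) = 35.1, so δw/w = 0.0546.
Q is then a monomial in w, a:
δQ/Q = √((δw/w)² + (1·δa/a)²) = √(0.00298 + 0.00116) = 0.0644
Q = 47000, so δQ = 0.0644 × 47000 = 3030.

47000 ± 3030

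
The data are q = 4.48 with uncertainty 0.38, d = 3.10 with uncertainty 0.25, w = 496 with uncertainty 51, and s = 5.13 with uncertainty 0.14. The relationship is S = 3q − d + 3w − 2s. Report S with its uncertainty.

Absolute uncertainties add in quadrature for a linear combination:
  (3·δq)² = 1.30;  (δd)² = 0.0625;  (3·δw)² = 23400;  (2·δs)² = 0.0784
δS = √(23400) = 153
S = 1490.

1490 ± 153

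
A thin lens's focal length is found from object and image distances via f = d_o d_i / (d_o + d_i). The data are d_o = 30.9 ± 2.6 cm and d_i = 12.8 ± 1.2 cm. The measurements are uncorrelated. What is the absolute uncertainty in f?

0.640 cm

∂f/∂d_o = (d_i/(d_o+d_i))² = 0.0858;  ∂f/∂d_i = (d_o/(d_o+d_i))² = 0.500
δf = √((∂f/∂d_o · δd_o)² + (∂f/∂d_i · δd_i)²) = √(0.0498 + 0.360) = 0.640 cm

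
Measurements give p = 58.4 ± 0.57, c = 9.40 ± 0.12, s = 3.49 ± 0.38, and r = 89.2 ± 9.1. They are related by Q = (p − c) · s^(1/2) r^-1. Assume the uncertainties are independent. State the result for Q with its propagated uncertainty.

Let u = p − c = 49.0. δu = √(δp² + δc²) = √(0.325 + 0.0144) = 0.582, so δu/u = 0.0119.
Q is then a monomial in u, s, r:
δQ/Q = √((δu/u)² + (½·δs/s)² + (-1·δr/r)²) = √(0.000141 + 0.00296 + 0.0104) = 0.116
Q = 1.03, so δQ = 0.116 × 1.03 = 0.119.

1.03 ± 0.119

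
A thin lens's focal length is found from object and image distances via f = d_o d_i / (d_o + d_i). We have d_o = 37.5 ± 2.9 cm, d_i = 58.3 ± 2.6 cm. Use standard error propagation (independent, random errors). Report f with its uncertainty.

∂f/∂d_o = (d_i/(d_o+d_i))² = 0.370;  ∂f/∂d_i = (d_o/(d_o+d_i))² = 0.153
δf = √((∂f/∂d_o · δd_o)² + (∂f/∂d_i · δd_i)²) = √(1.15 + 0.159) = 1.15 cm
f = 22.8 cm.

22.8 ± 1.15 cm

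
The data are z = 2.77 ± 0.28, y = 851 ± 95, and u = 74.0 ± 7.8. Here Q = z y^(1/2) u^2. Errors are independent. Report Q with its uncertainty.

(4.42 ± 1.06) × 10^5

For a monomial Q ∝ z, y^(1/2), u^2, fractional errors add in quadrature:
  (1·δz/z)² = (1×0.101)² = 0.0102;  (½·δy/y)² = (0.5×0.112)² = 0.00312;  (2·δu/u)² = (2×0.105)² = 0.0444
δQ/Q = √(0.0578) = 0.240
Q = 4.42e+05, so δQ = 0.240 × 4.42e+05 = 1.06e+05.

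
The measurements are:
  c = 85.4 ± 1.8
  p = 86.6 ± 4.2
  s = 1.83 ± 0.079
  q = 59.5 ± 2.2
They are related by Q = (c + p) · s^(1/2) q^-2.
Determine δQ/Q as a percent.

8.15%

Let u = c + p = 172. δu = √(δc² + δp²) = √(3.24 + 17.6) = 4.57, so δu/u = 0.0266.
Q is then a monomial in u, s, q:
δQ/Q = √((δu/u)² + (½·δs/s)² + (-2·δq/q)²) = √(0.000706 + 0.000466 + 0.00547) = 0.0815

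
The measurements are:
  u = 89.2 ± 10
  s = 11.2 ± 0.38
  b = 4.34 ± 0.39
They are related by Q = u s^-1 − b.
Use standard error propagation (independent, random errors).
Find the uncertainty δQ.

1.01

Let p = u·s^-1 = 7.96. δp/p = √((1·δu/u)² + (-1·δs/s)²) = √(0.0126 + 0.00115) = 0.117, so δp = 0.933.
Q = p − b: δQ = √(δp² + δb²) = √(0.870 + 0.152) = 1.01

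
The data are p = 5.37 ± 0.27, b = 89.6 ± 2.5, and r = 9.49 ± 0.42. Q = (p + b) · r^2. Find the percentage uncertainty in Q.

Let u = p + b = 95.0. δu = √(δp² + δb²) = √(0.0729 + 6.25) = 2.51, so δu/u = 0.0265.
Q is then a monomial in u, r:
δQ/Q = √((δu/u)² + (2·δr/r)²) = √(0.000701 + 0.00783) = 0.0924

9.24%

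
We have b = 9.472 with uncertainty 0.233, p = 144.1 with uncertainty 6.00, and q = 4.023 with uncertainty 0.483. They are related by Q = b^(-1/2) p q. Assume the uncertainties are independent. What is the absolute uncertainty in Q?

24.0

For a monomial Q ∝ b^(-1/2), p, q, fractional errors add in quadrature:
  (−½·δb/b)² = (-0.5×0.0246)² = 0.000151;  (1·δp/p)² = (1×0.0416)² = 0.00173;  (1·δq/q)² = (1×0.120)² = 0.0144
δQ/Q = √(0.0163) = 0.128
Q = 188.4, so δQ = 0.128 × 188.4 = 24.0.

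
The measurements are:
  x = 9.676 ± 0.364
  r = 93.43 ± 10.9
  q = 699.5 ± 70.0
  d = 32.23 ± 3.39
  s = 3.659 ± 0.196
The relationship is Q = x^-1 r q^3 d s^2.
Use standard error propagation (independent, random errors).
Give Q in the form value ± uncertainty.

For a monomial Q ∝ x^-1, r, q^3, d, s^2, fractional errors add in quadrature:
  (-1·δx/x)² = (-1×0.0376)² = 0.00142;  (1·δr/r)² = (1×0.117)² = 0.0136;  (3·δq/q)² = (3×0.100)² = 0.0901;  (1·δd/d)² = (1×0.105)² = 0.0111;  (2·δs/s)² = (2×0.0536)² = 0.0115
δQ/Q = √(0.128) = 0.357
Q = 1.426e+12, so δQ = 0.357 × 1.426e+12 = 5.1e+11.

(1.426 ± 0.510) × 10^12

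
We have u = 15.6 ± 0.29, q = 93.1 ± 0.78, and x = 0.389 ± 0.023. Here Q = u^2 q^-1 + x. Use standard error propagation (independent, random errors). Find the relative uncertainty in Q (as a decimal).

Let p = u^2·q^-1 = 2.61. δp/p = √((2·δu/u)² + (-1·δq/q)²) = √(0.00138 + 7.02e-05) = 0.0381, so δp = 0.0996.
Q = p + x: δQ = √(δp² + δx²) = √(0.00992 + 0.000529) = 0.102
Q = 3.00, so δQ/Q = 0.102/3.00 = 0.0340.

0.0340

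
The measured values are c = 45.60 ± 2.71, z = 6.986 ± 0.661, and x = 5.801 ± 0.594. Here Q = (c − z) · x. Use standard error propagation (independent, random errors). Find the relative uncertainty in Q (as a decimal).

0.125

Let u = c − z = 38.61. δu = √(δc² + δz²) = √(7.34 + 0.437) = 2.79, so δu/u = 0.0722.
Q is then a monomial in u, x:
δQ/Q = √((δu/u)² + (1·δx/x)²) = √(0.00522 + 0.0105) = 0.125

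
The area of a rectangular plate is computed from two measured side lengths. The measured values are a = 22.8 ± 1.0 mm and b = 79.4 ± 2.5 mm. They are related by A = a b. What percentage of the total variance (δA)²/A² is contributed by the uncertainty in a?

66.0%

(δA/A)² = (1·δa/a)² + (1·δb/b)²
  a term: (1×0.0439)² = 0.00192
  b term: (1×0.0315)² = 0.000991
Total = 0.00292. Share from a = 0.00192/0.00292 = 0.660.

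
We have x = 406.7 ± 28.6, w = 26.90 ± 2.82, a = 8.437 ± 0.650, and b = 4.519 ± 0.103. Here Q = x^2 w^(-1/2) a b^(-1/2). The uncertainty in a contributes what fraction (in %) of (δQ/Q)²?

(δQ/Q)² = (2·δx/x)² + (−½·δw/w)² + (1·δa/a)² + (−½·δb/b)²
  x term: (2×0.0703)² = 0.0198
  w term: (-0.5×0.105)² = 0.00275
  a term: (1×0.0770)² = 0.00594
  b term: (-0.5×0.0228)² = 0.000130
Total = 0.0286. Share from a = 0.00594/0.0286 = 0.208.

20.8%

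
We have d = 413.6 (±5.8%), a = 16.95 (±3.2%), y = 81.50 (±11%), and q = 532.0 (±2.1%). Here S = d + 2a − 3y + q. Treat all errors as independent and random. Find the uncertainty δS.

For a sum/difference, combine absolute errors in quadrature:
  (δd)² = 575;  (2·δa)² = 1.18;  (3·δy)² = 723;  (δq)² = 125
δS = √(1420) = 37.7

37.7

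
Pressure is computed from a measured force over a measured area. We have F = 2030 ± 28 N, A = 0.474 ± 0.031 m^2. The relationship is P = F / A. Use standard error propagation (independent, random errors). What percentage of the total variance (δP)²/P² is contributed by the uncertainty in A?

(δP/P)² = (1·δF/F)² + (-1·δA/A)²
  F term: (1×0.0138)² = 0.000190
  A term: (-1×0.0654)² = 0.00428
Total = 0.00447. Share from A = 0.00428/0.00447 = 0.957.

95.7%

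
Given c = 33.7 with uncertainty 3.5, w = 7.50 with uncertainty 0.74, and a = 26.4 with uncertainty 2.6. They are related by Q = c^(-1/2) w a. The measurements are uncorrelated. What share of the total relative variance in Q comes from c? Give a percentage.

(δQ/Q)² = (−½·δc/c)² + (1·δw/w)² + (1·δa/a)²
  c term: (-0.5×0.104)² = 0.00270
  w term: (1×0.0987)² = 0.00974
  a term: (1×0.0985)² = 0.00970
Total = 0.0221. Share from c = 0.00270/0.0221 = 0.122.

12.2%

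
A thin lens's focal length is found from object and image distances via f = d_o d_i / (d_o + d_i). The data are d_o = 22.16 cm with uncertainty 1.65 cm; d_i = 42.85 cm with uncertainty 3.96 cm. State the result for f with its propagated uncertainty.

14.61 ± 0.852 cm

∂f/∂d_o = (d_i/(d_o+d_i))² = 0.434;  ∂f/∂d_i = (d_o/(d_o+d_i))² = 0.116
δf = √((∂f/∂d_o · δd_o)² + (∂f/∂d_i · δd_i)²) = √(0.514 + 0.212) = 0.852 cm
f = 14.61 cm.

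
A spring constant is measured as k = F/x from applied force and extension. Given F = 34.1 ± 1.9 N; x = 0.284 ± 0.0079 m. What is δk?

Products/powers → add relative errors in quadrature, weighted by exponent:
  (1·δF/F)² = (1×0.0557)² = 0.00310;  (-1·δx/x)² = (-1×0.0278)² = 0.000774
δk/k = √(0.00388) = 0.0623
k = 120 N/m, so δk = 0.0623 × 120 = 7.48 N/m.

7.48 N/m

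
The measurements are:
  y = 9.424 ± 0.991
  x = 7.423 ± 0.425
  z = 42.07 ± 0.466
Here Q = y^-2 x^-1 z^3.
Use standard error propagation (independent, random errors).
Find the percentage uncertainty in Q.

22.0%

Q is a product of powers, so relative uncertainties combine in quadrature:
  (-2·δy/y)² = (-2×0.105)² = 0.0442;  (-1·δx/x)² = (-1×0.0573)² = 0.00328;  (3·δz/z)² = (3×0.0111)² = 0.00110
δQ/Q = √(0.0486) = 0.220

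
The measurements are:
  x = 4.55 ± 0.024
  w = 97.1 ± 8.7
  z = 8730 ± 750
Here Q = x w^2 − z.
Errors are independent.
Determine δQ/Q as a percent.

Let p = x·w^2 = 42900. δp/p = √((1·δx/x)² + (2·δw/w)²) = √(2.78e-05 + 0.0321) = 0.179, so δp = 7690.
Q = p − z: δQ = √(δp² + δz²) = √(5.91e+07 + 5.62e+05) = 7730
Q = 34200, so δQ/Q = 7730/34200 = 0.226.

22.6%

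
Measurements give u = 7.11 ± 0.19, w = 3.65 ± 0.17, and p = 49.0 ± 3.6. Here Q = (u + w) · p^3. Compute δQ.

2.81e+05

Let h = u + w = 10.8. δh = √(δu² + δw²) = √(0.0361 + 0.0289) = 0.255, so δh/h = 0.0237.
Q is then a monomial in h, p:
δQ/Q = √((δh/h)² + (3·δp/p)²) = √(0.000561 + 0.0486) = 0.222
Q = 1.27e+06, so δQ = 0.222 × 1.27e+06 = 2.81e+05.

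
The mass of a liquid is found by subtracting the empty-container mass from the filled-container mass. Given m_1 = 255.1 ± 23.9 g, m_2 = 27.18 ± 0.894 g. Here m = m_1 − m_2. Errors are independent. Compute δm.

23.9 g

Sums and differences: (δm)² = Σ (cᵢ δxᵢ)².
  (δm_1)² = 571;  (δm_2)² = 0.799
δm = √(572) = 23.9 g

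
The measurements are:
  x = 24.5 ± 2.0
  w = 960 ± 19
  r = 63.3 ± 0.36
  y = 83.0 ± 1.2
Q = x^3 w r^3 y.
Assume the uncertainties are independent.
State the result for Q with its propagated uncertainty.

(2.97 ± 0.733) × 10^14

For a monomial Q ∝ x^3, w, r^3, y, fractional errors add in quadrature:
  (3·δx/x)² = (3×0.0816)² = 0.0600;  (1·δw/w)² = (1×0.0198)² = 0.000392;  (3·δr/r)² = (3×0.00569)² = 0.000291;  (1·δy/y)² = (1×0.0145)² = 0.000209
δQ/Q = √(0.0609) = 0.247
Q = 2.97e+14, so δQ = 0.247 × 2.97e+14 = 7.33e+13.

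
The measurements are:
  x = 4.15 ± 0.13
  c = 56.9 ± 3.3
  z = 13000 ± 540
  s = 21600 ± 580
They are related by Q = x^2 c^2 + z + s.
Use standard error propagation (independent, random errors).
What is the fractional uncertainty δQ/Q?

Let p = x^2·c^2 = 55800. δp/p = √((2·δx/x)² + (2·δc/c)²) = √(0.00393 + 0.0135) = 0.132, so δp = 7350.
Q = p + z + s: δQ = √(δp² + δz² + δs²) = √(5.4e+07 + 2.92e+05 + 3.36e+05) = 7390
Q = 90400, so δQ/Q = 7390/90400 = 0.0818.

0.0818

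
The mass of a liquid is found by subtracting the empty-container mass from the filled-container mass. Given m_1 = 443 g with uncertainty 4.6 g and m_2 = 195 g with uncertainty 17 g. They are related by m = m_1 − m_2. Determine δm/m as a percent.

7.10%

For a sum/difference, combine absolute errors in quadrature:
  (δm_1)² = 21.2;  (δm_2)² = 289
δm = √(310) = 17.6 g
m = 248 g, so δm/m = 17.6/248 = 0.0710.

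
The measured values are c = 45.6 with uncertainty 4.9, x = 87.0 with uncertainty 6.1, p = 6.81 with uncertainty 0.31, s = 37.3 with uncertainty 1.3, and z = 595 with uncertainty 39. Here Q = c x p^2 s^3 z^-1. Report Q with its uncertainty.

(1.60 ± 0.321) × 10^7

Q is a product of powers, so relative uncertainties combine in quadrature:
  (1·δc/c)² = (1×0.107)² = 0.0115;  (1·δx/x)² = (1×0.0701)² = 0.00492;  (2·δp/p)² = (2×0.0455)² = 0.00829;  (3·δs/s)² = (3×0.0349)² = 0.0109;  (-1·δz/z)² = (-1×0.0655)² = 0.00430
δQ/Q = √(0.0400) = 0.200
Q = 1.6e+07, so δQ = 0.200 × 1.6e+07 = 3.21e+06.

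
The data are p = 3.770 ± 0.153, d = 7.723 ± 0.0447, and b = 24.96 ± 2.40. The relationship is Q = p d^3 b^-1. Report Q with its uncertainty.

Products/powers → add relative errors in quadrature, weighted by exponent:
  (1·δp/p)² = (1×0.0406)² = 0.00165;  (3·δd/d)² = (3×0.00579)² = 0.000301;  (-1·δb/b)² = (-1×0.0962)² = 0.00925
δQ/Q = √(0.0112) = 0.106
Q = 69.58, so δQ = 0.106 × 69.58 = 7.36.

69.58 ± 7.36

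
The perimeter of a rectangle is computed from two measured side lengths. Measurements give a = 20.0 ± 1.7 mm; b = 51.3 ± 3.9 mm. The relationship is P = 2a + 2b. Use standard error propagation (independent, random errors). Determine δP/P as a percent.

Each term contributes (cᵢ δxᵢ)² to (δP)²:
  (2·δa)² = 11.6;  (2·δb)² = 60.8
δP = √(72.4) = 8.51 mm
P = 143 mm, so δP/P = 8.51/143 = 0.0597.

5.97%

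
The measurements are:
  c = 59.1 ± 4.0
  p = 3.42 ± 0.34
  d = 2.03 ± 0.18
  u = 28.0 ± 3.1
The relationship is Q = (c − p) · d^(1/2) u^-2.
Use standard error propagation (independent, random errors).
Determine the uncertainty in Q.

Let w = c − p = 55.7. δw = √(δc² + δp²) = √(16.0 + 0.116) = 4.01, so δw/w = 0.0721.
Q is then a monomial in w, d, u:
δQ/Q = √((δw/w)² + (½·δd/d)² + (-2·δu/u)²) = √(0.00520 + 0.00197 + 0.0490) = 0.237
Q = 0.101, so δQ = 0.237 × 0.101 = 0.0240.

0.0240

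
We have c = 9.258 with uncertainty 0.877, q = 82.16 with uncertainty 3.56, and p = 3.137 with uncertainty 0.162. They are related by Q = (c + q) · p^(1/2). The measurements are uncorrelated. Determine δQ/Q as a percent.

Let u = c + q = 91.42. δu = √(δc² + δq²) = √(0.769 + 12.7) = 3.67, so δu/u = 0.0401.
Q is then a monomial in u, p:
δQ/Q = √((δu/u)² + (½·δp/p)²) = √(0.00161 + 0.000667) = 0.0477

4.77%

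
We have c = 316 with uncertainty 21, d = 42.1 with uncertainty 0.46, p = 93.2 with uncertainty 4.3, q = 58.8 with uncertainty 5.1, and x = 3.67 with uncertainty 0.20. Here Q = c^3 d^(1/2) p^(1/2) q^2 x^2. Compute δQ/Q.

Each factor contributes (exponent × relative error)² to (δQ/Q)²:
  (3·δc/c)² = (3×0.0665)² = 0.0397;  (½·δd/d)² = (0.5×0.0109)² = 2.98e-05;  (½·δp/p)² = (0.5×0.0461)² = 0.000532;  (2·δq/q)² = (2×0.0867)² = 0.0301;  (2·δx/x)² = (2×0.0545)² = 0.0119
δQ/Q = √(0.0823) = 0.287

0.287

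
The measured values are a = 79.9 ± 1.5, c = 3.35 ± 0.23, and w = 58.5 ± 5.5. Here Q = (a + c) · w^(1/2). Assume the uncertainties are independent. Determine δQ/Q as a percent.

Let u = a + c = 83.2. δu = √(δa² + δc²) = √(2.25 + 0.0529) = 1.52, so δu/u = 0.0182.
Q is then a monomial in u, w:
δQ/Q = √((δu/u)² + (½·δw/w)²) = √(0.000332 + 0.00221) = 0.0504

5.04%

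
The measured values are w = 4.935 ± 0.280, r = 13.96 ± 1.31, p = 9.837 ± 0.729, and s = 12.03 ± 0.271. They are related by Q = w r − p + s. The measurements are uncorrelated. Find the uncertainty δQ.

7.59

Let h = w·r = 68.89. δh/h = √((1·δw/w)² + (1·δr/r)²) = √(0.00322 + 0.00881) = 0.110, so δh = 7.55.
Q = h − p + s: δQ = √(δh² + δp² + δs²) = √(57.1 + 0.531 + 0.0734) = 7.59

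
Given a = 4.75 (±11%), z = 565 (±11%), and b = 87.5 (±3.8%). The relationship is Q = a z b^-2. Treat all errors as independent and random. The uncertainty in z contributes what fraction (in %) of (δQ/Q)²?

(δQ/Q)² = (1·δa/a)² + (1·δz/z)² + (-2·δb/b)²
  a term: (1×0.110)² = 0.0121
  z term: (1×0.110)² = 0.0121
  b term: (-2×0.0380)² = 0.00578
Total = 0.0300. Share from z = 0.0121/0.0300 = 0.404.

40.4%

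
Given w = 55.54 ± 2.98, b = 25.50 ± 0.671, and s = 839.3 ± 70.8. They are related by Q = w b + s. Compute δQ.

Let p = w·b = 1416. δp/p = √((1·δw/w)² + (1·δb/b)²) = √(0.00288 + 0.000692) = 0.0598, so δp = 84.6.
Q = p + s: δQ = √(δp² + δs²) = √(7160 + 5010) = 110

110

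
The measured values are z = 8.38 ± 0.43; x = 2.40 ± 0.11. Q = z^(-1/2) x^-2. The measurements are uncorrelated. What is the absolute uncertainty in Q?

Q is a product of powers, so relative uncertainties combine in quadrature:
  (−½·δz/z)² = (-0.5×0.0513)² = 0.000658;  (-2·δx/x)² = (-2×0.0458)² = 0.00840
δQ/Q = √(0.00906) = 0.0952
Q = 0.0600, so δQ = 0.0952 × 0.0600 = 0.00571.

0.00571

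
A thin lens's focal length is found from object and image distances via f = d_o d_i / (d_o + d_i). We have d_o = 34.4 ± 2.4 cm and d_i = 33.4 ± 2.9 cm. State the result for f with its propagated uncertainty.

∂f/∂d_o = (d_i/(d_o+d_i))² = 0.243;  ∂f/∂d_i = (d_o/(d_o+d_i))² = 0.257
δf = √((∂f/∂d_o · δd_o)² + (∂f/∂d_i · δd_i)²) = √(0.339 + 0.557) = 0.947 cm
f = 16.9 cm.

16.9 ± 0.947 cm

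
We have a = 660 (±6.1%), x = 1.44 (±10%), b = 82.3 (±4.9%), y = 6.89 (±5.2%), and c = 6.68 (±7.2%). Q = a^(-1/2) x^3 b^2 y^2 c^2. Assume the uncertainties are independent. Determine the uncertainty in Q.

For a monomial Q ∝ a^(-1/2), x^3, b^2, y^2, c^2, fractional errors add in quadrature:
  (−½·δa/a)² = (-0.5×0.0610)² = 0.000930;  (3·δx/x)² = (3×0.100)² = 0.0900;  (2·δb/b)² = (2×0.0490)² = 0.00960;  (2·δy/y)² = (2×0.0520)² = 0.0108;  (2·δc/c)² = (2×0.0720)² = 0.0207
δQ/Q = √(0.132) = 0.363
Q = 1.67e+06, so δQ = 0.363 × 1.67e+06 = 6.06e+05.

6.06e+05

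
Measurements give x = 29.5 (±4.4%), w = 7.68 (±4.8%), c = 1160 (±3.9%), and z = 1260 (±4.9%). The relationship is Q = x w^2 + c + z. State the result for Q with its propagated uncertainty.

4160 ± 199

Let p = x·w^2 = 1740. δp/p = √((1·δx/x)² + (2·δw/w)²) = √(0.00194 + 0.00922) = 0.106, so δp = 184.
Q = p + c + z: δQ = √(δp² + δc² + δz²) = √(33800 + 2050 + 3810) = 199
Q = 4160.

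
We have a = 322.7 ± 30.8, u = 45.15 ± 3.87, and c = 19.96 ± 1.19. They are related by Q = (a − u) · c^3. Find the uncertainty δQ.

Let w = a − u = 277.6. δw = √(δa² + δu²) = √(949 + 15.0) = 31.0, so δw/w = 0.112.
Q is then a monomial in w, c:
δQ/Q = √((δw/w)² + (3·δc/c)²) = √(0.0125 + 0.0320) = 0.211
Q = 2.207e+06, so δQ = 0.211 × 2.207e+06 = 4.66e+05.

4.66e+05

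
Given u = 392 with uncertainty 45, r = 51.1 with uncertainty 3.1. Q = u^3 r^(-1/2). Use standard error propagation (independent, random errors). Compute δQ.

2.91e+06

For a monomial Q ∝ u^3, r^(-1/2), fractional errors add in quadrature:
  (3·δu/u)² = (3×0.115)² = 0.119;  (−½·δr/r)² = (-0.5×0.0607)² = 0.000920
δQ/Q = √(0.120) = 0.346
Q = 8.43e+06, so δQ = 0.346 × 8.43e+06 = 2.91e+06.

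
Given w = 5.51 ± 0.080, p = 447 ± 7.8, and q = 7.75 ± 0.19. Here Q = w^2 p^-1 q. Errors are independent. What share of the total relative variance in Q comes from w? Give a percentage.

48.2%

(δQ/Q)² = (2·δw/w)² + (-1·δp/p)² + (1·δq/q)²
  w term: (2×0.0145)² = 0.000843
  p term: (-1×0.0174)² = 0.000304
  q term: (1×0.0245)² = 0.000601
Total = 0.00175. Share from w = 0.000843/0.00175 = 0.482.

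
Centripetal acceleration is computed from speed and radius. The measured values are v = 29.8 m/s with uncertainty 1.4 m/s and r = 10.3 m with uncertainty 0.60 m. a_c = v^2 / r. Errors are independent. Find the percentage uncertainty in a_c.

Relative error in a monomial: (δa_c/a_c)² = Σ (nᵢ · δxᵢ/xᵢ)².
  (2·δv/v)² = (2×0.0470)² = 0.00883;  (-1·δr/r)² = (-1×0.0583)² = 0.00339
δa_c/a_c = √(0.0122) = 0.111

11.1%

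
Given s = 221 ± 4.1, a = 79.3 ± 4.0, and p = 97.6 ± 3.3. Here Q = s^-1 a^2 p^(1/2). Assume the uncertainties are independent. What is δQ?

Each factor contributes (exponent × relative error)² to (δQ/Q)²:
  (-1·δs/s)² = (-1×0.0186)² = 0.000344;  (2·δa/a)² = (2×0.0504)² = 0.0102;  (½·δp/p)² = (0.5×0.0338)² = 0.000286
δQ/Q = √(0.0108) = 0.104
Q = 281, so δQ = 0.104 × 281 = 29.2.

29.2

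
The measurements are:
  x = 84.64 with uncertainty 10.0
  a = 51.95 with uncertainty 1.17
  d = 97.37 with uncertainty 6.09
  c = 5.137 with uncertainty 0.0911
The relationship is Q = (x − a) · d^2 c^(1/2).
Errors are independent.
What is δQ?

Let u = x − a = 32.69. δu = √(δx² + δa²) = √(100 + 1.37) = 10.1, so δu/u = 0.308.
Q is then a monomial in u, d, c:
δQ/Q = √((δu/u)² + (2·δd/d)² + (½·δc/c)²) = √(0.0949 + 0.0156 + 7.86e-05) = 0.333
Q = 702500, so δQ = 0.333 × 702500 = 2.34e+05.

2.34e+05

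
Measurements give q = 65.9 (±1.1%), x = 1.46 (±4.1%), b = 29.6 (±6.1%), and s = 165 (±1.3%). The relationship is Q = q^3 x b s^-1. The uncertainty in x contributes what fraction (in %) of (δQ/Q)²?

(δQ/Q)² = (3·δq/q)² + (1·δx/x)² + (1·δb/b)² + (-1·δs/s)²
  q term: (3×0.0110)² = 0.00109
  x term: (1×0.0410)² = 0.00168
  b term: (1×0.0610)² = 0.00372
  s term: (-1×0.0130)² = 0.000169
Total = 0.00666. Share from x = 0.00168/0.00666 = 0.252.

25.2%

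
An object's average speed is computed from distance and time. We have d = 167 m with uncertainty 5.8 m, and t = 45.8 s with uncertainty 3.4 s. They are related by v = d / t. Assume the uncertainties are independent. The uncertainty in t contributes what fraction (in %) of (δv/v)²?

82.0%

(δv/v)² = (1·δd/d)² + (-1·δt/t)²
  d term: (1×0.0347)² = 0.00121
  t term: (-1×0.0742)² = 0.00551
Total = 0.00672. Share from t = 0.00551/0.00672 = 0.820.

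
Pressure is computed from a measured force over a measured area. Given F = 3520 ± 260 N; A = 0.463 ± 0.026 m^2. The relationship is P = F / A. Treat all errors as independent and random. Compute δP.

Since P is a product/quotient, work with relative uncertainties:
  (1·δF/F)² = (1×0.0739)² = 0.00546;  (-1·δA/A)² = (-1×0.0562)² = 0.00315
δP/P = √(0.00861) = 0.0928
P = 7600 Pa, so δP = 0.0928 × 7600 = 705 Pa.

705 Pa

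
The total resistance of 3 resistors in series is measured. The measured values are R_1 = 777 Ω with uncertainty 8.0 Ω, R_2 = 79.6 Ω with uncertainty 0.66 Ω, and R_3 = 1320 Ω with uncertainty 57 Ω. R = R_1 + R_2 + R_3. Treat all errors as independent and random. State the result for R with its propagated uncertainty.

2180 ± 57.6 Ω

R is a linear combination, so absolute uncertainties add in quadrature:
  (δR_1)² = 64.0;  (δR_2)² = 0.436;  (δR_3)² = 3250
δR = √(3310) = 57.6 Ω
R = 2180 Ω.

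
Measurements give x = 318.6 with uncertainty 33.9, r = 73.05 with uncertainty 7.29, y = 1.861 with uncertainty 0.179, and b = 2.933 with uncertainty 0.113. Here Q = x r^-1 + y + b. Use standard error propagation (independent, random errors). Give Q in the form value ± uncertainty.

9.155 ± 0.671

Let p = x·r^-1 = 4.361. δp/p = √((1·δx/x)² + (-1·δr/r)²) = √(0.0113 + 0.00996) = 0.146, so δp = 0.636.
Q = p + y + b: δQ = √(δp² + δy² + δb²) = √(0.405 + 0.0320 + 0.0128) = 0.671
Q = 9.155.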